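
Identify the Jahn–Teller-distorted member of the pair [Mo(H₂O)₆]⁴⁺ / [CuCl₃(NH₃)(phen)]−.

[Mo(H₂O)₆]⁴⁺: Water is neutral; balancing the +4 overall charge requires Mo(IV). Group 6 minus oxidation state 4 gives a d² configuration. The d² configuration leaves the e_g set evenly filled (or empty) — no strong Jahn–Teller driving force.
[CuCl₃(NH₃)(phen)]−: Ligand charges: each chloride is −1; ammonia is neutral; 1,10-phenanthroline is neutral. With an overall charge of −1 the copper centre must be in the +2 oxidation state. Group 11 minus oxidation state 2 gives a d⁹ configuration. The t₂g⁶e_g³ configuration has an unevenly filled e_g set; the Jahn–Teller theorem predicts a tetragonal distortion (typically axial elongation) to lift the degeneracy.

[CuCl₃(NH₃)(phen)]−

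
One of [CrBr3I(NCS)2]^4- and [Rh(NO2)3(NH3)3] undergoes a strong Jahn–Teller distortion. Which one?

[CrBr3I(NCS)2]^4-: Summing ligand charges against the −4 overall charge gives an oxidation state of +2 for chromium. Group 6 minus oxidation state 2 gives a d⁴ configuration. Bromide, iodide, and isothiocyanate are weak-field ligands for a first-row metal, so the complex is high-spin. The t₂g³e_g¹ (high-spin) configuration has an unevenly filled e_g set; the Jahn–Teller theorem predicts a tetragonal distortion (typically axial elongation) to lift the degeneracy.
[Rh(NO2)3(NH3)3]: Each nitro (N-bound nitrite) is −1; ammonia is neutral; balancing the 0 overall charge requires Rh(III). Rh sits in group 9, so the d-electron count is 9 − 3 = 6. A 4d ion has a large Δₒ and is invariably low-spin. The d⁶ configuration leaves the e_g set evenly filled (or empty) — no strong Jahn–Teller driving force.

[CrBr3I(NCS)2]^4-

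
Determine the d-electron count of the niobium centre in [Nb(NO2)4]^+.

d0

Summing ligand charges against the +1 overall charge gives an oxidation state of +5 for niobium.
Group 5 minus oxidation state 5 gives a d⁰ configuration.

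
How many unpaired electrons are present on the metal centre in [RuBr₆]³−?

Each bromide is −1; balancing the −3 overall charge requires Ru(III).
Ruthenium is a group-8 element; Ru(III) is therefore d⁵.
The spin state decides the count: a 4d ion has a large Δₒ and is invariably low-spin.
An octahedral low-spin d⁵ ion is t₂g⁵e_g⁰, giving 1 unpaired electron.

1 unpaired electron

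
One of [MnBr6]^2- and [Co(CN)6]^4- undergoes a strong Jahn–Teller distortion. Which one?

[MnBr6]^2-: Ligand charges: each bromide is −1. With an overall charge of −2 the manganese centre must be in the +4 oxidation state. Group 7 minus oxidation state 4 gives a d³ configuration. The d³ configuration leaves the e_g set evenly filled (or empty) — no strong Jahn–Teller driving force.
[Co(CN)6]^4-: Each cyanide is −1; balancing the −4 overall charge requires Co(II). Cobalt is a group-9 element; Co(II) is therefore d⁷. Cyanide is a strong-field ligand (high in the spectrochemical series) for a first-row metal, so the complex is low-spin. The t₂g⁶e_g¹ (low-spin) configuration has an unevenly filled e_g set; the Jahn–Teller theorem predicts a tetragonal distortion (typically axial elongation) to lift the degeneracy.

[Co(CN)6]^4-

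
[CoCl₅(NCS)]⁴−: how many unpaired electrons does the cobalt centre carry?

3

Each chloride is −1; each isothiocyanate is −1; balancing the −4 overall charge requires Co(II).
Cobalt is a group-9 element; Co(II) is therefore d⁷.
The spin state decides the count: Chloride and isothiocyanate are weak-field ligands for a first-row metal, so the complex is high-spin.
An octahedral high-spin d⁷ ion is t₂g⁵e_g², giving 3 unpaired electrons.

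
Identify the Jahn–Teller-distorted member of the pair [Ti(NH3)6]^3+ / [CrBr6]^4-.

[CrBr6]^4-

[Ti(NH3)6]^3+: Ligand charges: ammonia is neutral. With an overall charge of +3 the titanium centre must be in the +3 oxidation state. Group 4 minus oxidation state 3 gives a d¹ configuration. The d¹ configuration leaves the e_g set evenly filled (or empty) — no strong Jahn–Teller driving force.
[CrBr6]^4-: Summing ligand charges against the −4 overall charge gives an oxidation state of +2 for chromium. Group 6 minus oxidation state 2 gives a d⁴ configuration. Bromide is a weak-field ligand for a first-row metal, so the complex is high-spin. The t₂g³e_g¹ (high-spin) configuration has an unevenly filled e_g set; the Jahn–Teller theorem predicts a tetragonal distortion (typically axial elongation) to lift the degeneracy.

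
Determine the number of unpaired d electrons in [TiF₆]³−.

Each fluoride is −1; balancing the −3 overall charge requires Ti(III).
Ti sits in group 4, so the d-electron count is 4 − 3 = 1.
In an octahedral field the d¹ configuration is t₂g¹e_g⁰ (only one arrangement possible), giving 1 unpaired electron.

1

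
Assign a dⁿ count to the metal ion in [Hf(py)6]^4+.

d0

Summing ligand charges against the +4 overall charge gives an oxidation state of +4 for hafnium.
Group 4 minus oxidation state 4 gives a d⁰ configuration.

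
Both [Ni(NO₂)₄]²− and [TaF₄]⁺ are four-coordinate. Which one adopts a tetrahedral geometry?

[TaF₄]⁺

For [Ni(NO₂)₄]²−: Summing ligand charges against the −2 overall charge gives an oxidation state of +2 for nickel. Group 10 minus oxidation state 2 gives a d⁸ configuration. Nitro (N-bound nitrite) is a strong-field ligand (high in the spectrochemical series). A 3d d⁸ ion with strong-field ligands gains enough CFSE to favour square planar over tetrahedral. → square planar.
For [TaF₄]⁺: Ligand charges: each fluoride is −1. With an overall charge of +1 the tantalum centre must be in the +5 oxidation state. Ta sits in group 5, so the d-electron count is 5 − 5 = 0. A d⁰ ion has no crystal-field stabilisation preference between square planar and tetrahedral, so four ligands adopt the sterically favoured tetrahedral geometry. → tetrahedral.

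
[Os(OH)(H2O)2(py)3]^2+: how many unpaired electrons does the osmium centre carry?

1

Summing ligand charges against the +2 overall charge gives an oxidation state of +3 for osmium.
Group 8 minus oxidation state 3 gives a d⁵ configuration.
The spin state decides the count: a 5d ion has a large Δₒ and is invariably low-spin.
An octahedral low-spin d⁵ ion is t₂g⁵e_g⁰, giving 1 unpaired electron.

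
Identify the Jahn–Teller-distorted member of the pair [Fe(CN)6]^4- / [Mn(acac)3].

[Mn(acac)3]

[Fe(CN)6]^4-: Ligand charges: each cyanide is −1. With an overall charge of −4 the iron centre must be in the +2 oxidation state. Fe sits in group 8, so the d-electron count is 8 − 2 = 6. Cyanide is a strong-field ligand (high in the spectrochemical series) for a first-row metal, so the complex is low-spin. The d⁶ configuration leaves the e_g set evenly filled (or empty) — no strong Jahn–Teller driving force.
[Mn(acac)3]: Each acetylacetonate is −1; balancing the 0 overall charge requires Mn(III). Manganese is a group-7 element; Mn(III) is therefore d⁴. Acetylacetonate is a weak-field ligand for a first-row metal, so the complex is high-spin. The t₂g³e_g¹ (high-spin) configuration has an unevenly filled e_g set; the Jahn–Teller theorem predicts a tetragonal distortion (typically axial elongation) to lift the degeneracy.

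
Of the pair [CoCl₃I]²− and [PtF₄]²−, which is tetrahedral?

For [CoCl₃I]²−: Ligand charges: each chloride is −1; each iodide is −1. With an overall charge of −2 the cobalt centre must be in the +2 oxidation state. Group 9 minus oxidation state 2 gives a d⁷ configuration. For a high-spin 3d d⁷ ion with weak-field ligands the small Δₜ gives little square-planar CFSE advantage, so four ligands adopt the sterically favoured tetrahedral geometry. → tetrahedral.
For [PtF₄]²−: Summing ligand charges against the −2 overall charge gives an oxidation state of +2 for platinum. Group 10 minus oxidation state 2 gives a d⁸ configuration. A 5d d⁸ ion has a large crystal-field splitting; square planar leaves the high-energy d_{x²−y²} orbital empty and maximises CFSE. → square planar.

[CoCl₃I]²−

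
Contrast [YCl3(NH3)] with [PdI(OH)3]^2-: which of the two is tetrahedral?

For [YCl3(NH3)]: Summing ligand charges against the 0 overall charge gives an oxidation state of +3 for yttrium. Y sits in group 3, so the d-electron count is 3 − 3 = 0. A d⁰ ion has no crystal-field stabilisation preference between square planar and tetrahedral, so four ligands adopt the sterically favoured tetrahedral geometry. → tetrahedral.
For [PdI(OH)3]^2-: Summing ligand charges against the −2 overall charge gives an oxidation state of +2 for palladium. Pd sits in group 10, so the d-electron count is 10 − 2 = 8. A 4d d⁸ ion has a large crystal-field splitting; square planar leaves the high-energy d_{x²−y²} orbital empty and maximises CFSE. → square planar.

[YCl3(NH3)]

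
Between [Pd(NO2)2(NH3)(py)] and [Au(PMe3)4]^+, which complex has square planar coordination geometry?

[Pd(NO2)2(NH3)(py)]

For [Pd(NO2)2(NH3)(py)]: Each nitro (N-bound nitrite) is −1; ammonia is neutral; pyridine is neutral; balancing the 0 overall charge requires Pd(II). Palladium is a group-10 element; Pd(II) is therefore d⁸. A 4d d⁸ ion has a large crystal-field splitting; square planar leaves the high-energy d_{x²−y²} orbital empty and maximises CFSE. → square planar.
For [Au(PMe3)4]^+: Summing ligand charges against the +1 overall charge gives an oxidation state of +1 for gold. Gold is a group-11 element; Au(I) is therefore d¹⁰. A d¹⁰ ion has no crystal-field stabilisation preference between square planar and tetrahedral, so four ligands adopt the sterically favoured tetrahedral geometry. → tetrahedral.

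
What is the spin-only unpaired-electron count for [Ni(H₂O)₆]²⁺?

Water is neutral; balancing the +2 overall charge requires Ni(II).
Group 10 minus oxidation state 2 gives a d⁸ configuration.
In an octahedral field the d⁸ configuration is t₂g⁶e_g² (only one arrangement possible), giving 2 unpaired electrons.

2 unpaired electrons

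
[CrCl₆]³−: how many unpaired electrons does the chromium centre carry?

3

Each chloride is −1; balancing the −3 overall charge requires Cr(III).
Chromium is a group-6 element; Cr(III) is therefore d³.
In an octahedral field the d³ configuration is t₂g³e_g⁰ (only one arrangement possible), giving 3 unpaired electrons.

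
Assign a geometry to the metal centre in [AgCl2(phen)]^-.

tetrahedral

Each chloride is −1; 1,10-phenanthroline is neutral; balancing the −1 overall charge requires Ag(I).
Group 11 minus oxidation state 1 gives a d¹⁰ configuration.
Counting donor atoms: 2×chloride (monodentate) → 2 donors; 1×1,10-phenanthroline (bidentate) → 2 donors. Coordination number = 4.
A d¹⁰ ion has no crystal-field stabilisation preference between square planar and tetrahedral, so four ligands adopt the sterically favoured tetrahedral geometry.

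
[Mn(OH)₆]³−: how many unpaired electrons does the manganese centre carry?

4

Ligand charges: each hydroxide is −1. With an overall charge of −3 the manganese centre must be in the +3 oxidation state.
Group 7 minus oxidation state 3 gives a d⁴ configuration.
The spin state decides the count: Hydroxide is a weak-field ligand for a first-row metal, so the complex is high-spin.
An octahedral high-spin d⁴ ion is t₂g³e_g¹, giving 4 unpaired electrons.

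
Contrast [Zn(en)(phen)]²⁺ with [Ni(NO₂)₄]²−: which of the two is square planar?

For [Zn(en)(phen)]²⁺: Ethylenediamine is neutral; 1,10-phenanthroline is neutral; balancing the +2 overall charge requires Zn(II). Zn sits in group 12, so the d-electron count is 12 − 2 = 10. A d¹⁰ ion has no crystal-field stabilisation preference between square planar and tetrahedral, so four ligands adopt the sterically favoured tetrahedral geometry. → tetrahedral.
For [Ni(NO₂)₄]²−: Ligand charges: each nitro (N-bound nitrite) is −1. With an overall charge of −2 the nickel centre must be in the +2 oxidation state. Group 10 minus oxidation state 2 gives a d⁸ configuration. Nitro (N-bound nitrite) is a strong-field ligand (high in the spectrochemical series). A 3d d⁸ ion with strong-field ligands gains enough CFSE to favour square planar over tetrahedral. → square planar.

[Ni(NO₂)₄]²−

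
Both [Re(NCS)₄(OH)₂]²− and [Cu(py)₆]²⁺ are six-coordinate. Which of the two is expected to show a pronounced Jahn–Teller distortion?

[Cu(py)₆]²⁺

[Re(NCS)₄(OH)₂]²−: Ligand charges: each isothiocyanate is −1; each hydroxide is −1. With an overall charge of −2 the rhenium centre must be in the +4 oxidation state. Rhenium is a group-7 element; Re(IV) is therefore d³. The d³ configuration leaves the e_g set evenly filled (or empty) — no strong Jahn–Teller driving force.
[Cu(py)₆]²⁺: Summing ligand charges against the +2 overall charge gives an oxidation state of +2 for copper. Cu sits in group 11, so the d-electron count is 11 − 2 = 9. The t₂g⁶e_g³ configuration has an unevenly filled e_g set; the Jahn–Teller theorem predicts a tetragonal distortion (typically axial elongation) to lift the degeneracy.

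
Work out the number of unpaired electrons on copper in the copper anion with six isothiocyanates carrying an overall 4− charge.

1 unpaired electron

Each isothiocyanate is −1; balancing the −4 overall charge requires Cu(II).
Copper is a group-11 element; Cu(II) is therefore d⁹.
In an octahedral field the d⁹ configuration is t₂g⁶e_g³ (only one arrangement possible), giving 1 unpaired electron.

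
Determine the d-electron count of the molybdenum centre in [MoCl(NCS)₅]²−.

Summing ligand charges against the −2 overall charge gives an oxidation state of +4 for molybdenum.
Mo sits in group 6, so the d-electron count is 6 − 4 = 2.

d²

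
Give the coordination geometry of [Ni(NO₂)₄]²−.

square planar

Each nitro (N-bound nitrite) is −1; balancing the −2 overall charge requires Ni(II).
Nickel is a group-10 element; Ni(II) is therefore d⁸.
Coordination number: 4.
Nitro (N-bound nitrite) is a strong-field ligand (high in the spectrochemical series).
A 3d d⁸ ion with strong-field ligands gains enough CFSE to favour square planar over tetrahedral.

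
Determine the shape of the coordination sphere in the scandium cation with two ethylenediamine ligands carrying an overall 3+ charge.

tetrahedral

Ethylenediamine is neutral; balancing the +3 overall charge requires Sc(III).
Scandium is a group-3 element; Sc(III) is therefore d⁰.
Counting donor atoms: 2×ethylenediamine (bidentate) → 4 donors. Coordination number = 4.
A d⁰ ion has no crystal-field stabilisation preference between square planar and tetrahedral, so four ligands adopt the sterically favoured tetrahedral geometry.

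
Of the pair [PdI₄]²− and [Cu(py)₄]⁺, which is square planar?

[PdI₄]²−

For [PdI₄]²−: Each iodide is −1; balancing the −2 overall charge requires Pd(II). Palladium is a group-10 element; Pd(II) is therefore d⁸. A 4d d⁸ ion has a large crystal-field splitting; square planar leaves the high-energy d_{x²−y²} orbital empty and maximises CFSE. → square planar.
For [Cu(py)₄]⁺: Pyridine is neutral; balancing the +1 overall charge requires Cu(I). Copper is a group-11 element; Cu(I) is therefore d¹⁰. A d¹⁰ ion has no crystal-field stabilisation preference between square planar and tetrahedral, so four ligands adopt the sterically favoured tetrahedral geometry. → tetrahedral.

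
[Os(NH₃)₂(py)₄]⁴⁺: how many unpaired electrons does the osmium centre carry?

2 unpaired electrons

Ligand charges: ammonia is neutral; pyridine is neutral. With an overall charge of +4 the osmium centre must be in the +4 oxidation state.
Os sits in group 8, so the d-electron count is 8 − 4 = 4.
The spin state decides the count: a 5d ion has a large Δₒ and is invariably low-spin.
An octahedral low-spin d⁴ ion is t₂g⁴e_g⁰, giving 2 unpaired electrons.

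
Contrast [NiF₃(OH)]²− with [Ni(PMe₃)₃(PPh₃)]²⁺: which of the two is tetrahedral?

[NiF₃(OH)]²−

For [NiF₃(OH)]²−: Ligand charges: each fluoride is −1; each hydroxide is −1. With an overall charge of −2 the nickel centre must be in the +2 oxidation state. Ni sits in group 10, so the d-electron count is 10 − 2 = 8. Fluoride and hydroxide are weak-field ligands. With weak-field ligands the CFSE gain from square planar is small, so a 3d d⁸ ion takes the sterically preferred tetrahedral geometry. → tetrahedral.
For [Ni(PMe₃)₃(PPh₃)]²⁺: Ligand charges: trimethylphosphine is neutral; triphenylphosphine is neutral. With an overall charge of +2 the nickel centre must be in the +2 oxidation state. Group 10 minus oxidation state 2 gives a d⁸ configuration. Trimethylphosphine and triphenylphosphine are strong-field ligands (high in the spectrochemical series). A 3d d⁸ ion with strong-field ligands gains enough CFSE to favour square planar over tetrahedral. → square planar.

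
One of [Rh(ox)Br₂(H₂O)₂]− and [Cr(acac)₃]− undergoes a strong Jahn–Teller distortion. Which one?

[Cr(acac)₃]−

[Rh(ox)Br₂(H₂O)₂]−: Ligand charges: each oxalate is −2; each bromide is −1; water is neutral. With an overall charge of −1 the rhodium centre must be in the +3 oxidation state. Rh sits in group 9, so the d-electron count is 9 − 3 = 6. A 4d ion has a large Δₒ and is invariably low-spin. The d⁶ configuration leaves the e_g set evenly filled (or empty) — no strong Jahn–Teller driving force.
[Cr(acac)₃]−: Summing ligand charges against the −1 overall charge gives an oxidation state of +2 for chromium. Cr sits in group 6, so the d-electron count is 6 − 2 = 4. Acetylacetonate is a weak-field ligand for a first-row metal, so the complex is high-spin. The t₂g³e_g¹ (high-spin) configuration has an unevenly filled e_g set; the Jahn–Teller theorem predicts a tetragonal distortion (typically axial elongation) to lift the degeneracy.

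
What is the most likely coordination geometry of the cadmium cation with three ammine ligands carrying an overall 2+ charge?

trigonal planar

Ligand charges: ammonia is neutral. With an overall charge of +2 the cadmium centre must be in the +2 oxidation state.
Cadmium is a group-12 element; Cd(II) is therefore d¹⁰.
Coordination number: 3.
Three ligands around a d¹⁰ centre minimise repulsion in a trigonal-planar arrangement.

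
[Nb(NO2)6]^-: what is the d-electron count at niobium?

d0

Each nitro (N-bound nitrite) is −1; balancing the −1 overall charge requires Nb(V).
Nb sits in group 5, so the d-electron count is 5 − 5 = 0.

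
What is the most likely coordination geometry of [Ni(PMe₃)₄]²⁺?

square planar

Ligand charges: trimethylphosphine is neutral. With an overall charge of +2 the nickel centre must be in the +2 oxidation state.
Ni sits in group 10, so the d-electron count is 10 − 2 = 8.
With 4 monodentate ligands the coordination number is 4.
Trimethylphosphine is a strong-field ligand (high in the spectrochemical series).
A 3d d⁸ ion with strong-field ligands gains enough CFSE to favour square planar over tetrahedral.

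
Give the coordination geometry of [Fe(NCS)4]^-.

Ligand charges: each isothiocyanate is −1. With an overall charge of −1 the iron centre must be in the +3 oxidation state.
Fe sits in group 8, so the d-electron count is 8 − 3 = 5.
Coordination number: 4.
Isothiocyanate is a weak-field ligand.
A high-spin d⁵ ion has zero CFSE in either geometry, so four ligands adopt the sterically favoured tetrahedral geometry.

tetrahedral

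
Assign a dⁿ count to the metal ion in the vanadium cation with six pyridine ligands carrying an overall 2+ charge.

Pyridine is neutral; balancing the +2 overall charge requires V(II).
Group 5 minus oxidation state 2 gives a d³ configuration.

d³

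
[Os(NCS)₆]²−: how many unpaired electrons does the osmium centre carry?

Ligand charges: each isothiocyanate is −1. With an overall charge of −2 the osmium centre must be in the +4 oxidation state.
Group 8 minus oxidation state 4 gives a d⁴ configuration.
The spin state decides the count: a 5d ion has a large Δₒ and is invariably low-spin.
An octahedral low-spin d⁴ ion is t₂g⁴e_g⁰, giving 2 unpaired electrons.

2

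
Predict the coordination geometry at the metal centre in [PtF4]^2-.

square planar

Summing ligand charges against the −2 overall charge gives an oxidation state of +2 for platinum.
Pt sits in group 10, so the d-electron count is 10 − 2 = 8.
With 4 monodentate ligands the coordination number is 4.
A 5d d⁸ ion has a large crystal-field splitting; square planar leaves the high-energy d_{x²−y²} orbital empty and maximises CFSE.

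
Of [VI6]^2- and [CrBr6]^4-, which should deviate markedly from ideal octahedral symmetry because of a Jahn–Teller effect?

[VI6]^2-: Ligand charges: each iodide is −1. With an overall charge of −2 the vanadium centre must be in the +4 oxidation state. V sits in group 5, so the d-electron count is 5 − 4 = 1. The d¹ configuration leaves the e_g set evenly filled (or empty) — no strong Jahn–Teller driving force.
[CrBr6]^4-: Ligand charges: each bromide is −1. With an overall charge of −4 the chromium centre must be in the +2 oxidation state. Group 6 minus oxidation state 2 gives a d⁴ configuration. Bromide is a weak-field ligand for a first-row metal, so the complex is high-spin. The t₂g³e_g¹ (high-spin) configuration has an unevenly filled e_g set; the Jahn–Teller theorem predicts a tetragonal distortion (typically axial elongation) to lift the degeneracy.

[CrBr6]^4-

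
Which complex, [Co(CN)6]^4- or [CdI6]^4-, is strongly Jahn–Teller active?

[Co(CN)6]^4-

[Co(CN)6]^4-: Each cyanide is −1; balancing the −4 overall charge requires Co(II). Co sits in group 9, so the d-electron count is 9 − 2 = 7. Cyanide is a strong-field ligand (high in the spectrochemical series) for a first-row metal, so the complex is low-spin. The t₂g⁶e_g¹ (low-spin) configuration has an unevenly filled e_g set; the Jahn–Teller theorem predicts a tetragonal distortion (typically axial elongation) to lift the degeneracy.
[CdI6]^4-: Ligand charges: each iodide is −1. With an overall charge of −4 the cadmium centre must be in the +2 oxidation state. Group 12 minus oxidation state 2 gives a d¹⁰ configuration. The d¹⁰ configuration leaves the e_g set evenly filled (or empty) — no strong Jahn–Teller driving force.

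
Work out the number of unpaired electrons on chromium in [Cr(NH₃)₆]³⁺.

3 unpaired electrons

Summing ligand charges against the +3 overall charge gives an oxidation state of +3 for chromium.
Group 6 minus oxidation state 3 gives a d³ configuration.
In an octahedral field the d³ configuration is t₂g³e_g⁰ (only one arrangement possible), giving 3 unpaired electrons.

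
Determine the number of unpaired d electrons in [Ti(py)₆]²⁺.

2 unpaired electrons

Summing ligand charges against the +2 overall charge gives an oxidation state of +2 for titanium.
Ti sits in group 4, so the d-electron count is 4 − 2 = 2.
In an octahedral field the d² configuration is t₂g²e_g⁰ (only one arrangement possible), giving 2 unpaired electrons.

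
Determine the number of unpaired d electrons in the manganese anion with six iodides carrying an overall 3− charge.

4

Summing ligand charges against the −3 overall charge gives an oxidation state of +3 for manganese.
Mn sits in group 7, so the d-electron count is 7 − 3 = 4.
The spin state decides the count: Iodide is a weak-field ligand for a first-row metal, so the complex is high-spin.
An octahedral high-spin d⁴ ion is t₂g³e_g¹, giving 4 unpaired electrons.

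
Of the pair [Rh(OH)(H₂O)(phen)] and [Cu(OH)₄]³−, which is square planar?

For [Rh(OH)(H₂O)(phen)]: Ligand charges: each hydroxide is −1; water is neutral; 1,10-phenanthroline is neutral. With an overall charge of 0 the rhodium centre must be in the +1 oxidation state. Rhodium is a group-9 element; Rh(I) is therefore d⁸. A 4d d⁸ ion has a large crystal-field splitting; square planar leaves the high-energy d_{x²−y²} orbital empty and maximises CFSE. → square planar.
For [Cu(OH)₄]³−: Summing ligand charges against the −3 overall charge gives an oxidation state of +1 for copper. Group 11 minus oxidation state 1 gives a d¹⁰ configuration. A d¹⁰ ion has no crystal-field stabilisation preference between square planar and tetrahedral, so four ligands adopt the sterically favoured tetrahedral geometry. → tetrahedral.

[Rh(OH)(H₂O)(phen)]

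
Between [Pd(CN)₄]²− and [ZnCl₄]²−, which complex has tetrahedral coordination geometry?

[ZnCl₄]²−

For [Pd(CN)₄]²−: Summing ligand charges against the −2 overall charge gives an oxidation state of +2 for palladium. Pd sits in group 10, so the d-electron count is 10 − 2 = 8. A 4d d⁸ ion has a large crystal-field splitting; square planar leaves the high-energy d_{x²−y²} orbital empty and maximises CFSE. → square planar.
For [ZnCl₄]²−: Each chloride is −1; balancing the −2 overall charge requires Zn(II). Zinc is a group-12 element; Zn(II) is therefore d¹⁰. A d¹⁰ ion has no crystal-field stabilisation preference between square planar and tetrahedral, so four ligands adopt the sterically favoured tetrahedral geometry. → tetrahedral.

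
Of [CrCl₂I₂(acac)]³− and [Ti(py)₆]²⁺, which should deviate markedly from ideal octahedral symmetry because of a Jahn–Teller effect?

[CrCl₂I₂(acac)]³−: Each chloride is −1; each iodide is −1; each acetylacetonate is −1; balancing the −3 overall charge requires Cr(II). Cr sits in group 6, so the d-electron count is 6 − 2 = 4. Acetylacetonate, chloride, and iodide are weak-field ligands for a first-row metal, so the complex is high-spin. The t₂g³e_g¹ (high-spin) configuration has an unevenly filled e_g set; the Jahn–Teller theorem predicts a tetragonal distortion (typically axial elongation) to lift the degeneracy.
[Ti(py)₆]²⁺: Ligand charges: pyridine is neutral. With an overall charge of +2 the titanium centre must be in the +2 oxidation state. Group 4 minus oxidation state 2 gives a d² configuration. The d² configuration leaves the e_g set evenly filled (or empty) — no strong Jahn–Teller driving force.

[CrCl₂I₂(acac)]³−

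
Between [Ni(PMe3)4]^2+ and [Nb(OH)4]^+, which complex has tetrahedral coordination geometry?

For [Ni(PMe3)4]^2+: Summing ligand charges against the +2 overall charge gives an oxidation state of +2 for nickel. Nickel is a group-10 element; Ni(II) is therefore d⁸. Trimethylphosphine is a strong-field ligand (high in the spectrochemical series). A 3d d⁸ ion with strong-field ligands gains enough CFSE to favour square planar over tetrahedral. → square planar.
For [Nb(OH)4]^+: Each hydroxide is −1; balancing the +1 overall charge requires Nb(V). Nb sits in group 5, so the d-electron count is 5 − 5 = 0. A d⁰ ion has no crystal-field stabilisation preference between square planar and tetrahedral, so four ligands adopt the sterically favoured tetrahedral geometry. → tetrahedral.

[Nb(OH)4]^+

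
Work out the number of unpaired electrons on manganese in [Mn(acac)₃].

4

Each acetylacetonate is −1; balancing the 0 overall charge requires Mn(III).
Mn sits in group 7, so the d-electron count is 7 − 3 = 4.
Counting donor atoms: 3×acetylacetonate (bidentate) → 6 donors. Coordination number = 6.
The spin state decides the count: Acetylacetonate is a weak-field ligand for a first-row metal, so the complex is high-spin.
An octahedral high-spin d⁴ ion is t₂g³e_g¹, giving 4 unpaired electrons.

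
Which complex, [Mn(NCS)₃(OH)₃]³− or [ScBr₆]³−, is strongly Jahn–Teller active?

[Mn(NCS)₃(OH)₃]³−

[Mn(NCS)₃(OH)₃]³−: Summing ligand charges against the −3 overall charge gives an oxidation state of +3 for manganese. Manganese is a group-7 element; Mn(III) is therefore d⁴. Hydroxide and isothiocyanate are weak-field ligands for a first-row metal, so the complex is high-spin. The t₂g³e_g¹ (high-spin) configuration has an unevenly filled e_g set; the Jahn–Teller theorem predicts a tetragonal distortion (typically axial elongation) to lift the degeneracy.
[ScBr₆]³−: Each bromide is −1; balancing the −3 overall charge requires Sc(III). Scandium is a group-3 element; Sc(III) is therefore d⁰. The d⁰ configuration leaves the e_g set evenly filled (or empty) — no strong Jahn–Teller driving force.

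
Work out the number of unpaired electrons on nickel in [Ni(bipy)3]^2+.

2 unpaired electrons

2,2′-bipyridine is neutral; balancing the +2 overall charge requires Ni(II).
Ni sits in group 10, so the d-electron count is 10 − 2 = 8.
Counting donor atoms: 3×2,2′-bipyridine (bidentate) → 6 donors. Coordination number = 6.
In an octahedral field the d⁸ configuration is t₂g⁶e_g² (only one arrangement possible), giving 2 unpaired electrons.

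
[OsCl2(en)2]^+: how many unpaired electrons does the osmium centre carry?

1

Each chloride is −1; ethylenediamine is neutral; balancing the +1 overall charge requires Os(III).
Group 8 minus oxidation state 3 gives a d⁵ configuration.
Counting donor atoms: 2×chloride (monodentate) → 2 donors; 2×ethylenediamine (bidentate) → 4 donors. Coordination number = 6.
The spin state decides the count: a 5d ion has a large Δₒ and is invariably low-spin.
An octahedral low-spin d⁵ ion is t₂g⁵e_g⁰, giving 1 unpaired electron.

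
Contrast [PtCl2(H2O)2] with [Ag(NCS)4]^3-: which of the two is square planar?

[PtCl2(H2O)2]

For [PtCl2(H2O)2]: Each chloride is −1; water is neutral; balancing the 0 overall charge requires Pt(II). Platinum is a group-10 element; Pt(II) is therefore d⁸. A 5d d⁸ ion has a large crystal-field splitting; square planar leaves the high-energy d_{x²−y²} orbital empty and maximises CFSE. → square planar.
For [Ag(NCS)4]^3-: Ligand charges: each isothiocyanate is −1. With an overall charge of −3 the silver centre must be in the +1 oxidation state. Ag sits in group 11, so the d-electron count is 11 − 1 = 10. A d¹⁰ ion has no crystal-field stabilisation preference between square planar and tetrahedral, so four ligands adopt the sterically favoured tetrahedral geometry. → tetrahedral.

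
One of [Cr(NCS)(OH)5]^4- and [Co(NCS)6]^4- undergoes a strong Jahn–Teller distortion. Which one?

[Cr(NCS)(OH)5]^4-

[Cr(NCS)(OH)5]^4-: Summing ligand charges against the −4 overall charge gives an oxidation state of +2 for chromium. Chromium is a group-6 element; Cr(II) is therefore d⁴. Hydroxide and isothiocyanate are weak-field ligands for a first-row metal, so the complex is high-spin. The t₂g³e_g¹ (high-spin) configuration has an unevenly filled e_g set; the Jahn–Teller theorem predicts a tetragonal distortion (typically axial elongation) to lift the degeneracy.
[Co(NCS)6]^4-: Ligand charges: each isothiocyanate is −1. With an overall charge of −4 the cobalt centre must be in the +2 oxidation state. Group 9 minus oxidation state 2 gives a d⁷ configuration. Isothiocyanate is a weak-field ligand for a first-row metal, so the complex is high-spin. The d⁷ configuration leaves the e_g set evenly filled (or empty) — no strong Jahn–Teller driving force.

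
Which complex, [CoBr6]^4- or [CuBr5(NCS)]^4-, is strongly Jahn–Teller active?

[CoBr6]^4-: Each bromide is −1; balancing the −4 overall charge requires Co(II). Cobalt is a group-9 element; Co(II) is therefore d⁷. Bromide is a weak-field ligand for a first-row metal, so the complex is high-spin. The d⁷ configuration leaves the e_g set evenly filled (or empty) — no strong Jahn–Teller driving force.
[CuBr5(NCS)]^4-: Ligand charges: each bromide is −1; each isothiocyanate is −1. With an overall charge of −4 the copper centre must be in the +2 oxidation state. Cu sits in group 11, so the d-electron count is 11 − 2 = 9. The t₂g⁶e_g³ configuration has an unevenly filled e_g set; the Jahn–Teller theorem predicts a tetragonal distortion (typically axial elongation) to lift the degeneracy.

[CuBr5(NCS)]^4-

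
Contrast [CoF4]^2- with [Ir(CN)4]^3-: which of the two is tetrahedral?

[CoF4]^2-

For [CoF4]^2-: Each fluoride is −1; balancing the −2 overall charge requires Co(II). Cobalt is a group-9 element; Co(II) is therefore d⁷. For a high-spin 3d d⁷ ion with weak-field ligands the small Δₜ gives little square-planar CFSE advantage, so four ligands adopt the sterically favoured tetrahedral geometry. → tetrahedral.
For [Ir(CN)4]^3-: Ligand charges: each cyanide is −1. With an overall charge of −3 the iridium centre must be in the +1 oxidation state. Iridium is a group-9 element; Ir(I) is therefore d⁸. A 5d d⁸ ion has a large crystal-field splitting; square planar leaves the high-energy d_{x²−y²} orbital empty and maximises CFSE. → square planar.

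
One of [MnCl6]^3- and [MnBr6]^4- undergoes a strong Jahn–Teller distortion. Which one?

[MnCl6]^3-

[MnCl6]^3-: Each chloride is −1; balancing the −3 overall charge requires Mn(III). Mn sits in group 7, so the d-electron count is 7 − 3 = 4. Chloride is a weak-field ligand for a first-row metal, so the complex is high-spin. The t₂g³e_g¹ (high-spin) configuration has an unevenly filled e_g set; the Jahn–Teller theorem predicts a tetragonal distortion (typically axial elongation) to lift the degeneracy.
[MnBr6]^4-: Summing ligand charges against the −4 overall charge gives an oxidation state of +2 for manganese. Group 7 minus oxidation state 2 gives a d⁵ configuration. Bromide is a weak-field ligand for a first-row metal, so the complex is high-spin. The d⁵ configuration leaves the e_g set evenly filled (or empty) — no strong Jahn–Teller driving force.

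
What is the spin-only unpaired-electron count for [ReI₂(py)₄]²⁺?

Ligand charges: each iodide is −1; pyridine is neutral. With an overall charge of +2 the rhenium centre must be in the +4 oxidation state.
Rhenium is a group-7 element; Re(IV) is therefore d³.
In an octahedral field the d³ configuration is t₂g³e_g⁰ (only one arrangement possible), giving 3 unpaired electrons.

3 unpaired electrons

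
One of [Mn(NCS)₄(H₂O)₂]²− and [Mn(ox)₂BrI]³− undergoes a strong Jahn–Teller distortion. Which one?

[Mn(ox)₂BrI]³−

[Mn(NCS)₄(H₂O)₂]²−: Ligand charges: each isothiocyanate is −1; water is neutral. With an overall charge of −2 the manganese centre must be in the +2 oxidation state. Mn sits in group 7, so the d-electron count is 7 − 2 = 5. Isothiocyanate is a weak-field ligand for a first-row metal, so the complex is high-spin. The d⁵ configuration leaves the e_g set evenly filled (or empty) — no strong Jahn–Teller driving force.
[Mn(ox)₂BrI]³−: Summing ligand charges against the −3 overall charge gives an oxidation state of +3 for manganese. Group 7 minus oxidation state 3 gives a d⁴ configuration. Bromide, iodide, and oxalate are weak-field ligands for a first-row metal, so the complex is high-spin. The t₂g³e_g¹ (high-spin) configuration has an unevenly filled e_g set; the Jahn–Teller theorem predicts a tetragonal distortion (typically axial elongation) to lift the degeneracy.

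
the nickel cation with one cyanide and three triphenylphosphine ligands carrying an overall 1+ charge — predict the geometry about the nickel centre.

square planar

Ligand charges: each cyanide is −1; triphenylphosphine is neutral. With an overall charge of +1 the nickel centre must be in the +2 oxidation state.
Nickel is a group-10 element; Ni(II) is therefore d⁸.
With 4 monodentate ligands the coordination number is 4.
Cyanide and triphenylphosphine are strong-field ligands (high in the spectrochemical series).
A 3d d⁸ ion with strong-field ligands gains enough CFSE to favour square planar over tetrahedral.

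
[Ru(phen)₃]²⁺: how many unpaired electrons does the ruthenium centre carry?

Summing ligand charges against the +2 overall charge gives an oxidation state of +2 for ruthenium.
Group 8 minus oxidation state 2 gives a d⁶ configuration.
Counting donor atoms: 3×1,10-phenanthroline (bidentate) → 6 donors. Coordination number = 6.
The spin state decides the count: a 4d ion has a large Δₒ and is invariably low-spin.
An octahedral low-spin d⁶ ion is t₂g⁶e_g⁰, giving 0 unpaired electrons.

0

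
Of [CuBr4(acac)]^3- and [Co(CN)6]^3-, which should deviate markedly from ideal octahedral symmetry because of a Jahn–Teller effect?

[CuBr4(acac)]^3-

[CuBr4(acac)]^3-: Ligand charges: each bromide is −1; each acetylacetonate is −1. With an overall charge of −3 the copper centre must be in the +2 oxidation state. Group 11 minus oxidation state 2 gives a d⁹ configuration. The t₂g⁶e_g³ configuration has an unevenly filled e_g set; the Jahn–Teller theorem predicts a tetragonal distortion (typically axial elongation) to lift the degeneracy.
[Co(CN)6]^3-: Summing ligand charges against the −3 overall charge gives an oxidation state of +3 for cobalt. Group 9 minus oxidation state 3 gives a d⁶ configuration. Co(III) has an exceptionally large octahedral splitting and is low-spin with essentially every ligand except fluoride. The d⁶ configuration leaves the e_g set evenly filled (or empty) — no strong Jahn–Teller driving force.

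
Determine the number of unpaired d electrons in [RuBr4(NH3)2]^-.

Ligand charges: each bromide is −1; ammonia is neutral. With an overall charge of −1 the ruthenium centre must be in the +3 oxidation state.
Ru sits in group 8, so the d-electron count is 8 − 3 = 5.
The spin state decides the count: a 4d ion has a large Δₒ and is invariably low-spin.
An octahedral low-spin d⁵ ion is t₂g⁵e_g⁰, giving 1 unpaired electron.

1 unpaired electron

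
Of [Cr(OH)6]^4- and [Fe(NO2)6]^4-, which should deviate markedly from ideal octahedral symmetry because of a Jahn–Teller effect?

[Cr(OH)6]^4-: Ligand charges: each hydroxide is −1. With an overall charge of −4 the chromium centre must be in the +2 oxidation state. Chromium is a group-6 element; Cr(II) is therefore d⁴. Hydroxide is a weak-field ligand for a first-row metal, so the complex is high-spin. The t₂g³e_g¹ (high-spin) configuration has an unevenly filled e_g set; the Jahn–Teller theorem predicts a tetragonal distortion (typically axial elongation) to lift the degeneracy.
[Fe(NO2)6]^4-: Each nitro (N-bound nitrite) is −1; balancing the −4 overall charge requires Fe(II). Group 8 minus oxidation state 2 gives a d⁶ configuration. Nitro (N-bound nitrite) is a strong-field ligand (high in the spectrochemical series) for a first-row metal, so the complex is low-spin. The d⁶ configuration leaves the e_g set evenly filled (or empty) — no strong Jahn–Teller driving force.

[Cr(OH)6]^4-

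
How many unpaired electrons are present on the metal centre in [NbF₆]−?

Summing ligand charges against the −1 overall charge gives an oxidation state of +5 for niobium.
Niobium is a group-5 element; Nb(V) is therefore d⁰.
In an octahedral field the d⁰ configuration is t₂g⁰e_g⁰, giving 0 unpaired electrons.

0 unpaired electrons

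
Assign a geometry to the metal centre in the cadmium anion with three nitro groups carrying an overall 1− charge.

trigonal planar

Ligand charges: each nitro (N-bound nitrite) is −1. With an overall charge of −1 the cadmium centre must be in the +2 oxidation state.
Cadmium is a group-12 element; Cd(II) is therefore d¹⁰.
With 3 monodentate ligands the coordination number is 3.
Three ligands around a d¹⁰ centre minimise repulsion in a trigonal-planar arrangement.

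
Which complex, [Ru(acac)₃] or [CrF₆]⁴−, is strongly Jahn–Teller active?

[Ru(acac)₃]: Summing ligand charges against the 0 overall charge gives an oxidation state of +3 for ruthenium. Ruthenium is a group-8 element; Ru(III) is therefore d⁵. A 4d ion has a large Δₒ and is invariably low-spin. The d⁵ configuration leaves the e_g set evenly filled (or empty) — no strong Jahn–Teller driving force.
[CrF₆]⁴−: Each fluoride is −1; balancing the −4 overall charge requires Cr(II). Chromium is a group-6 element; Cr(II) is therefore d⁴. Fluoride is a weak-field ligand for a first-row metal, so the complex is high-spin. The t₂g³e_g¹ (high-spin) configuration has an unevenly filled e_g set; the Jahn–Teller theorem predicts a tetragonal distortion (typically axial elongation) to lift the degeneracy.

[CrF₆]⁴−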